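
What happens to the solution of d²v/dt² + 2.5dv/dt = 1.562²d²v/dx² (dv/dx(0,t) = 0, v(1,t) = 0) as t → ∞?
v → 0. Damping (γ=2.5) dissipates energy; oscillations decay exponentially.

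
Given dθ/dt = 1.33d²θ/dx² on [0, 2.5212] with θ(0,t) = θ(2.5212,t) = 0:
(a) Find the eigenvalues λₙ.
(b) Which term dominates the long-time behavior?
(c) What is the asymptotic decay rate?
Eigenvalues: λₙ = 1.33n²π²/2.5212².
First three modes:
  n=1: λ₁ = 1.33π²/2.5212² ≈ 2.065
  n=2: λ₂ = 5.32π²/2.5212² ≈ 8.26 (4× faster decay)
  n=3: λ₃ = 11.97π²/2.5212² ≈ 18.586 (9× faster decay)
As t → ∞, higher modes decay exponentially faster. The n=1 mode dominates: θ ~ c₁ sin(πx/2.5212) e^{-λ₁t}.
Decay rate: λ₁ = 1.33π²/2.5212² ≈ 2.065.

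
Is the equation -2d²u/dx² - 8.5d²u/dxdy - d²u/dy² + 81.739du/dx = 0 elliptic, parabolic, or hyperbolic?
Computing B² - 4AC with A = -2, B = -8.5, C = -1: discriminant = 64.25 (positive). Answer: hyperbolic.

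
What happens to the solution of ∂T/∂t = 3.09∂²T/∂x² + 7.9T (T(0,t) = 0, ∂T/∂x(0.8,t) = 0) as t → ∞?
T → 0. Diffusion dominates reaction (r=7.9 < κπ²/(4L²)≈11.91); solution decays.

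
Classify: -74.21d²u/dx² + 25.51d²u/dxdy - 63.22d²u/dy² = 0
Elliptic (discriminant = -18115.4647).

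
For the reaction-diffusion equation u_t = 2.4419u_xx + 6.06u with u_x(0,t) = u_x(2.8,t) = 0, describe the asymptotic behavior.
u grows unboundedly. With Neumann BCs the constant mode has diffusion eigenvalue 0, so any r > 0 makes it grow like e^(6.06t); solution grows exponentially.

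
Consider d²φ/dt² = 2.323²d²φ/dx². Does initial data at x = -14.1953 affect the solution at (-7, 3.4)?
Yes. The domain of dependence is [-14.8982, 0.8982], and -14.1953 ∈ [-14.8982, 0.8982].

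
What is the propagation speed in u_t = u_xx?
Infinite. The heat equation is parabolic, not hyperbolic, so disturbances propagate instantly.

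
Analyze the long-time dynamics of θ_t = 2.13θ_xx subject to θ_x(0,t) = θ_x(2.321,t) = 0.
Long-time behavior: θ → constant (steady state). Heat is conserved (no flux at boundaries); solution approaches the spatial average.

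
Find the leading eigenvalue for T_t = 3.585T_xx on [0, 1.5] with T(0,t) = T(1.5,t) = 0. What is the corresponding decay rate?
Eigenvalues: λₙ = 3.585n²π²/1.5².
First three modes:
  n=1: λ₁ = 3.585π²/1.5² ≈ 15.726
  n=2: λ₂ = 14.34π²/1.5² ≈ 62.902 (4× faster decay)
  n=3: λ₃ = 32.265π²/1.5² ≈ 141.53 (9× faster decay)
As t → ∞, higher modes decay exponentially faster. The n=1 mode dominates: T ~ c₁ sin(πx/1.5) e^{-λ₁t}.
Decay rate: λ₁ = 3.585π²/1.5² ≈ 15.726.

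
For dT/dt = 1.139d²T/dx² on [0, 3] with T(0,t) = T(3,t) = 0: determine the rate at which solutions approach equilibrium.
Eigenvalues: λₙ = 1.139n²π²/3².
First three modes:
  n=1: λ₁ = 1.139π²/3² ≈ 1.249
  n=2: λ₂ = 4.556π²/3² ≈ 4.996 (4× faster decay)
  n=3: λ₃ = 10.251π²/3² ≈ 11.241 (9× faster decay)
As t → ∞, higher modes decay exponentially faster. The n=1 mode dominates: T ~ c₁ sin(πx/3) e^{-λ₁t}.
Decay rate: λ₁ = 1.139π²/3² ≈ 1.249.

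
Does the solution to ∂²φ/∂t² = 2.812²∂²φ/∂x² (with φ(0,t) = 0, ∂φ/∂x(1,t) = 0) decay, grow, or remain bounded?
φ oscillates (no decay). Energy is conserved; the solution oscillates indefinitely as standing waves.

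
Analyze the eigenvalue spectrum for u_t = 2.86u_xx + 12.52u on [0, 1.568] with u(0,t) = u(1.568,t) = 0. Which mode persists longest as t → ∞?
Eigenvalues: λₙ = 2.86n²π²/1.568² - 12.52.
First three modes:
  n=1: λ₁ = 2.86π²/1.568² - 12.52 ≈ -1.039
  n=2: λ₂ = 11.44π²/1.568² - 12.52 ≈ 33.403
  n=3: λ₃ = 25.74π²/1.568² - 12.52 ≈ 90.808
Since 2.86π²/1.568² ≈ 11.481 < 12.52, λ₁ < 0.
The n=1 mode grows fastest (−λₙ is largest for n=1) → dominates.
Asymptotic: u ~ c₁ sin(πx/1.568) e^{1.039t} (exponential growth at rate −λ₁ ≈ 1.039).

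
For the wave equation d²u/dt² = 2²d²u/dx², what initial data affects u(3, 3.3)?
Domain of dependence: [-3.6, 9.6]. Signals travel at speed 2, so data within |x - 3| ≤ 2·3.3 = 6.6 can reach the point.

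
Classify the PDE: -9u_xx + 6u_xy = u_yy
Rewriting in standard form: -9u_xx + 6u_xy - u_yy = 0. A = -9, B = 6, C = -1. Discriminant B² - 4AC = 0. Since 0 = 0, parabolic.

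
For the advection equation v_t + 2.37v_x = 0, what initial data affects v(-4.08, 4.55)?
A single point: x = -14.8635. The characteristic through (-4.08, 4.55) is x - 2.37t = const, so x = -4.08 - 2.37·4.55 = -14.8635.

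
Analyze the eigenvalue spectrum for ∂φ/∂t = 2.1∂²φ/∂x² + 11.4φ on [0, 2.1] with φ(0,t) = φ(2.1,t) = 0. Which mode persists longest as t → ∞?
Eigenvalues: λₙ = 2.1n²π²/2.1² - 11.4.
First three modes:
  n=1: λ₁ = 2.1π²/2.1² - 11.4 ≈ -6.7
  n=2: λ₂ = 8.4π²/2.1² - 11.4 ≈ 7.399
  n=3: λ₃ = 18.9π²/2.1² - 11.4 ≈ 30.898
Since 2.1π²/2.1² ≈ 4.7 < 11.4, λ₁ < 0.
The n=1 mode grows fastest (−λₙ is largest for n=1) → dominates.
Asymptotic: φ ~ c₁ sin(πx/2.1) e^{6.7t} (exponential growth at rate −λ₁ ≈ 6.7).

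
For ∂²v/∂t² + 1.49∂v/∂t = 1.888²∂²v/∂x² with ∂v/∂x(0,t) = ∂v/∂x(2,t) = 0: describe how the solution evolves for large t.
v → constant (steady state). Damping (γ=1.49) dissipates the nonconstant modes; with Neumann BCs the spatial average obeys M''+γM'=0 and tends to a finite limit.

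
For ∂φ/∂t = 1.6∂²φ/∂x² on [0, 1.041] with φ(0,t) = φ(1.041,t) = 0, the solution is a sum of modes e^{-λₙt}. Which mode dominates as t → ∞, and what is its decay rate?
Eigenvalues: λₙ = 1.6n²π²/1.041².
First three modes:
  n=1: λ₁ = 1.6π²/1.041² ≈ 14.572
  n=2: λ₂ = 6.4π²/1.041² ≈ 58.288 (4× faster decay)
  n=3: λ₃ = 14.4π²/1.041² ≈ 131.148 (9× faster decay)
As t → ∞, higher modes decay exponentially faster. The n=1 mode dominates: φ ~ c₁ sin(πx/1.041) e^{-λ₁t}.
Decay rate: λ₁ = 1.6π²/1.041² ≈ 14.572.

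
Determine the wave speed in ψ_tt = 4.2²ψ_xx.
Speed = 4.2. Information travels along characteristics x = x₀ ± 4.2t.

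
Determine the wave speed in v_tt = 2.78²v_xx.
Speed = 2.78. Information travels along characteristics x = x₀ ± 2.78t.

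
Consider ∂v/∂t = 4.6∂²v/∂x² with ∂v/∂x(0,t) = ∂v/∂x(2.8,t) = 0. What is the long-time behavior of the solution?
As t → ∞, v → constant (steady state). Heat is conserved (no flux at boundaries); solution approaches the spatial average.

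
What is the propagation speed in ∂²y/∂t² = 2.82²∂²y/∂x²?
Speed = 2.82. Information travels along characteristics x = x₀ ± 2.82t.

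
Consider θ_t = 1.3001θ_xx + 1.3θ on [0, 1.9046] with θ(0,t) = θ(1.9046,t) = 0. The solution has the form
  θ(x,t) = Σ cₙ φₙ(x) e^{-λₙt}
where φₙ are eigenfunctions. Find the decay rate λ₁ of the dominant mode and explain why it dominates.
Eigenvalues: λₙ = 1.3001n²π²/1.9046² - 1.3.
First three modes:
  n=1: λ₁ = 1.3001π²/1.9046² - 1.3 ≈ 2.237
  n=2: λ₂ = 5.2004π²/1.9046² - 1.3 ≈ 12.849
  n=3: λ₃ = 11.7009π²/1.9046² - 1.3 ≈ 30.535
Since 1.3001π²/1.9046² ≈ 3.537 > 1.3, all λₙ > 0.
The n=1 mode decays slowest → dominates as t → ∞.
Asymptotic: θ ~ c₁ sin(πx/1.9046) e^{-λ₁t} with decay rate λ₁ ≈ 2.237.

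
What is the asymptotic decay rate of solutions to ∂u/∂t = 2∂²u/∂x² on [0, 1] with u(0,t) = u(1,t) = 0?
Eigenvalues: λₙ = 2n²π².
First three modes:
  n=1: λ₁ = 2π² ≈ 19.739
  n=2: λ₂ = 8π² ≈ 78.957 (4× faster decay)
  n=3: λ₃ = 18π² ≈ 177.653 (9× faster decay)
As t → ∞, higher modes decay exponentially faster. The n=1 mode dominates: u ~ c₁ sin(πx) e^{-λ₁t}.
Decay rate: λ₁ = 2π² ≈ 19.739.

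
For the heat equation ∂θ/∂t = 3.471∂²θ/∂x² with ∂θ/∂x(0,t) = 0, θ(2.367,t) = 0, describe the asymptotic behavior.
θ → 0. Heat escapes through the Dirichlet boundary.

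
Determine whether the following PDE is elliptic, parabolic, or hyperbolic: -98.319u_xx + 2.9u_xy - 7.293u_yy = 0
Coefficients: A = -98.319, B = 2.9, C = -7.293. B² - 4AC = -2859.751868, which is negative, so the equation is elliptic.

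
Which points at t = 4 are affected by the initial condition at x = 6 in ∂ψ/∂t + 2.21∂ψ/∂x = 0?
At x = 14.84. The characteristic carries data from (6, 0) to (14.84, 4).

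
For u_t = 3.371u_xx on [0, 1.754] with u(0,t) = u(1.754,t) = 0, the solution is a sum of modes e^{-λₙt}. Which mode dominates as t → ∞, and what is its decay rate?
Eigenvalues: λₙ = 3.371n²π²/1.754².
First three modes:
  n=1: λ₁ = 3.371π²/1.754² ≈ 10.814
  n=2: λ₂ = 13.484π²/1.754² ≈ 43.257 (4× faster decay)
  n=3: λ₃ = 30.339π²/1.754² ≈ 97.329 (9× faster decay)
As t → ∞, higher modes decay exponentially faster. The n=1 mode dominates: u ~ c₁ sin(πx/1.754) e^{-λ₁t}.
Decay rate: λ₁ = 3.371π²/1.754² ≈ 10.814.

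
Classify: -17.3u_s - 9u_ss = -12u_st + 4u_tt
Rewriting in standard form: -9u_ss + 12u_st - 4u_tt - 17.3u_s = 0. Parabolic (discriminant = 0).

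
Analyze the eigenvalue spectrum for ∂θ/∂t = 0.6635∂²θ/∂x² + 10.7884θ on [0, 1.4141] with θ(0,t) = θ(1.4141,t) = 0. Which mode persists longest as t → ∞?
Eigenvalues: λₙ = 0.6635n²π²/1.4141² - 10.7884.
First three modes:
  n=1: λ₁ = 0.6635π²/1.4141² - 10.7884 ≈ -7.514
  n=2: λ₂ = 2.654π²/1.4141² - 10.7884 ≈ 2.311
  n=3: λ₃ = 5.9715π²/1.4141² - 10.7884 ≈ 18.685
Since 0.6635π²/1.4141² ≈ 3.275 < 10.7884, λ₁ < 0.
The n=1 mode grows fastest (−λₙ is largest for n=1) → dominates.
Asymptotic: θ ~ c₁ sin(πx/1.4141) e^{7.514t} (exponential growth at rate −λ₁ ≈ 7.514).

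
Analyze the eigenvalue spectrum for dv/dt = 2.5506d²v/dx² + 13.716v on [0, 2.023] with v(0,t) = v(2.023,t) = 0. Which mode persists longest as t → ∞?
Eigenvalues: λₙ = 2.5506n²π²/2.023² - 13.716.
First three modes:
  n=1: λ₁ = 2.5506π²/2.023² - 13.716 ≈ -7.565
  n=2: λ₂ = 10.2024π²/2.023² - 13.716 ≈ 10.888
  n=3: λ₃ = 22.9554π²/2.023² - 13.716 ≈ 41.644
Since 2.5506π²/2.023² ≈ 6.151 < 13.716, λ₁ < 0.
The n=1 mode grows fastest (−λₙ is largest for n=1) → dominates.
Asymptotic: v ~ c₁ sin(πx/2.023) e^{7.565t} (exponential growth at rate −λ₁ ≈ 7.565).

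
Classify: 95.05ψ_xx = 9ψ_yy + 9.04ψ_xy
Rewriting in standard form: 95.05ψ_xx - 9.04ψ_xy - 9ψ_yy = 0. Hyperbolic (discriminant = 3503.5216).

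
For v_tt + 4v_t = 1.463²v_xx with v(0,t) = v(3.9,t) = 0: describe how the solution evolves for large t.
v → 0. Damping (γ=4) dissipates energy; oscillations decay exponentially.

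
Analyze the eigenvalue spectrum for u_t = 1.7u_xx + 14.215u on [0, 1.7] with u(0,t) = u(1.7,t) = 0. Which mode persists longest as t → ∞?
Eigenvalues: λₙ = 1.7n²π²/1.7² - 14.215.
First three modes:
  n=1: λ₁ = 1.7π²/1.7² - 14.215 ≈ -8.409
  n=2: λ₂ = 6.8π²/1.7² - 14.215 ≈ 9.008
  n=3: λ₃ = 15.3π²/1.7² - 14.215 ≈ 38.036
Since 1.7π²/1.7² ≈ 5.806 < 14.215, λ₁ < 0.
The n=1 mode grows fastest (−λₙ is largest for n=1) → dominates.
Asymptotic: u ~ c₁ sin(πx/1.7) e^{8.409t} (exponential growth at rate −λ₁ ≈ 8.409).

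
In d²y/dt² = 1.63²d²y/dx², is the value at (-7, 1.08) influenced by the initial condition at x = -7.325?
Yes. The domain of dependence is [-8.7604, -5.2396], and -7.325 ∈ [-8.7604, -5.2396].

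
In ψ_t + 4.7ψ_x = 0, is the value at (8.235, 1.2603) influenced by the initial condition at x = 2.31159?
Yes. The characteristic through (8.235, 1.2603) passes through x = 2.31159.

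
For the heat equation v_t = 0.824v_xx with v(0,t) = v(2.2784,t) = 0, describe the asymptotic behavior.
v → 0. Heat diffuses out through both boundaries.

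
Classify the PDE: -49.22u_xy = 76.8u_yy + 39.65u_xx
Rewriting in standard form: -39.65u_xx - 49.22u_xy - 76.8u_yy = 0. A = -39.65, B = -49.22, C = -76.8. Discriminant B² - 4AC = -9757.8716. Since -9757.8716 < 0, elliptic.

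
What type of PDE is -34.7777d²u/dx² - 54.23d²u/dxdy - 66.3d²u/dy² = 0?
With A = -34.7777, B = -54.23, C = -66.3, the discriminant is -6282.15314. This is an elliptic PDE.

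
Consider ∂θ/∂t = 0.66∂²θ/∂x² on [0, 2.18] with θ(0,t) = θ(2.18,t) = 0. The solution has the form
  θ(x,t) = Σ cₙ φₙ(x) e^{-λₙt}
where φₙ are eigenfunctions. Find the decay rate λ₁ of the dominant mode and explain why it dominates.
Eigenvalues: λₙ = 0.66n²π²/2.18².
First three modes:
  n=1: λ₁ = 0.66π²/2.18² ≈ 1.371
  n=2: λ₂ = 2.64π²/2.18² ≈ 5.483 (4× faster decay)
  n=3: λ₃ = 5.94π²/2.18² ≈ 12.336 (9× faster decay)
As t → ∞, higher modes decay exponentially faster. The n=1 mode dominates: θ ~ c₁ sin(πx/2.18) e^{-λ₁t}.
Decay rate: λ₁ = 0.66π²/2.18² ≈ 1.371.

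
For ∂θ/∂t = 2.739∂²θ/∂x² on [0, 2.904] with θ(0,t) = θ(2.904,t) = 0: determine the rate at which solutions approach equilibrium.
Eigenvalues: λₙ = 2.739n²π²/2.904².
First three modes:
  n=1: λ₁ = 2.739π²/2.904² ≈ 3.206
  n=2: λ₂ = 10.956π²/2.904² ≈ 12.822 (4× faster decay)
  n=3: λ₃ = 24.651π²/2.904² ≈ 28.85 (9× faster decay)
As t → ∞, higher modes decay exponentially faster. The n=1 mode dominates: θ ~ c₁ sin(πx/2.904) e^{-λ₁t}.
Decay rate: λ₁ = 2.739π²/2.904² ≈ 3.206.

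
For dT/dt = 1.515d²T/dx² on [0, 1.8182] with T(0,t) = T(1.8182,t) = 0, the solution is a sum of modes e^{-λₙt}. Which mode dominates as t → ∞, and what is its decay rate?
Eigenvalues: λₙ = 1.515n²π²/1.8182².
First three modes:
  n=1: λ₁ = 1.515π²/1.8182² ≈ 4.523
  n=2: λ₂ = 6.06π²/1.8182² ≈ 18.092 (4× faster decay)
  n=3: λ₃ = 13.635π²/1.8182² ≈ 40.707 (9× faster decay)
As t → ∞, higher modes decay exponentially faster. The n=1 mode dominates: T ~ c₁ sin(πx/1.8182) e^{-λ₁t}.
Decay rate: λ₁ = 1.515π²/1.8182² ≈ 4.523.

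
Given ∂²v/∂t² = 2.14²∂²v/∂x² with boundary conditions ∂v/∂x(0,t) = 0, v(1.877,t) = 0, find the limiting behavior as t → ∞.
v oscillates (no decay). Energy is conserved; the solution oscillates indefinitely as standing waves.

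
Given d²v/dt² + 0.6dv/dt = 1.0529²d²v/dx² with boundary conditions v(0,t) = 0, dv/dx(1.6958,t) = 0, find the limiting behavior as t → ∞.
v → 0. Damping (γ=0.6) dissipates energy; oscillations decay exponentially.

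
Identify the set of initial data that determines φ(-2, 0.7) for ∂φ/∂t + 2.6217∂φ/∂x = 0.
A single point: x = -3.83519. The characteristic through (-2, 0.7) is x - 2.6217t = const, so x = -2 - 2.6217·0.7 = -3.83519.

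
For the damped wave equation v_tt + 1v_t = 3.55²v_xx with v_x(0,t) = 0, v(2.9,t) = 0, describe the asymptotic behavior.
v → 0. Damping (γ=1) dissipates energy; oscillations decay exponentially.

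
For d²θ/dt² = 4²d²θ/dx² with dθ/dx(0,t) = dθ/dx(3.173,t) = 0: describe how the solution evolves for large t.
θ oscillates about a mean that drifts linearly in t (generically unbounded; no decay). There is no damping, so the nonconstant modes persist as standing waves (energy conserved, no decay). But with Neumann conditions at both ends the constant mode has eigenvalue 0: the spatial mean M(t) of θ satisfies M'' = 0, so M(t) = M(0) + M'(0)·t. Unless the initial velocity has zero mean (∫θ_t(x,0)dx = 0), the solution grows linearly in t (unbounded, though not exponentially); if it does have zero mean, the solution stays bounded and simply oscillates.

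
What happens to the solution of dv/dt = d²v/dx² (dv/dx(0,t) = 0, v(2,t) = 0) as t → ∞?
v → 0. Heat escapes through the Dirichlet boundary.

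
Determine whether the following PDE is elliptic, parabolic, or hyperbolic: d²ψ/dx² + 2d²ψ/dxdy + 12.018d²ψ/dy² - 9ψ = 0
Coefficients: A = 1, B = 2, C = 12.018. B² - 4AC = -44.072, which is negative, so the equation is elliptic.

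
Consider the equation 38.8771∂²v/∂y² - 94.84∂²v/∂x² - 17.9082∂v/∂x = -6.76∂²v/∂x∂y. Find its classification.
Rewriting in standard form: -94.84∂²v/∂x² + 6.76∂²v/∂x∂y + 38.8771∂²v/∂y² - 17.9082∂v/∂x = 0. Hyperbolic. (A = -94.84, B = 6.76, C = 38.8771 gives B² - 4AC = 14794.114256.)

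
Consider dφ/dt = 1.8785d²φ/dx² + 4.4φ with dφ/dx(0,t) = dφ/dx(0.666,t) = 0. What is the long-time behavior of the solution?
As t → ∞, φ grows unboundedly. With Neumann BCs the constant mode has diffusion eigenvalue 0, so any r > 0 makes it grow like e^(4.4t); solution grows exponentially.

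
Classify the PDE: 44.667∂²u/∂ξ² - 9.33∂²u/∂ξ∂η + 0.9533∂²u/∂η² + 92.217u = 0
A = 44.667, B = -9.33, C = 0.9533. Discriminant B² - 4AC = -83.2753044. Since -83.2753044 < 0, elliptic.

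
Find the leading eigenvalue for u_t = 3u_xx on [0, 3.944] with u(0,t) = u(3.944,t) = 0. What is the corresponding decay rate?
Eigenvalues: λₙ = 3n²π²/3.944².
First three modes:
  n=1: λ₁ = 3π²/3.944² ≈ 1.903
  n=2: λ₂ = 12π²/3.944² ≈ 7.614 (4× faster decay)
  n=3: λ₃ = 27π²/3.944² ≈ 17.131 (9× faster decay)
As t → ∞, higher modes decay exponentially faster. The n=1 mode dominates: u ~ c₁ sin(πx/3.944) e^{-λ₁t}.
Decay rate: λ₁ = 3π²/3.944² ≈ 1.903.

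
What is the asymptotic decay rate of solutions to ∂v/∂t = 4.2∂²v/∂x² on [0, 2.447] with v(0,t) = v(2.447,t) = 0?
Eigenvalues: λₙ = 4.2n²π²/2.447².
First three modes:
  n=1: λ₁ = 4.2π²/2.447² ≈ 6.923
  n=2: λ₂ = 16.8π²/2.447² ≈ 27.691 (4× faster decay)
  n=3: λ₃ = 37.8π²/2.447² ≈ 62.305 (9× faster decay)
As t → ∞, higher modes decay exponentially faster. The n=1 mode dominates: v ~ c₁ sin(πx/2.447) e^{-λ₁t}.
Decay rate: λ₁ = 4.2π²/2.447² ≈ 6.923.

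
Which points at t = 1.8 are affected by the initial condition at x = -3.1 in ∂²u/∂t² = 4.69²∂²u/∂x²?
Domain of influence: [-11.542, 5.342]. Data at x = -3.1 spreads outward at speed 4.69.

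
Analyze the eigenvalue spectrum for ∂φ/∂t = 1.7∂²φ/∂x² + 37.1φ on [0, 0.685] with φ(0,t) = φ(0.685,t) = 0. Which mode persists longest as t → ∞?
Eigenvalues: λₙ = 1.7n²π²/0.685² - 37.1.
First three modes:
  n=1: λ₁ = 1.7π²/0.685² - 37.1 ≈ -1.342
  n=2: λ₂ = 6.8π²/0.685² - 37.1 ≈ 105.93
  n=3: λ₃ = 15.3π²/0.685² - 37.1 ≈ 284.718
Since 1.7π²/0.685² ≈ 35.758 < 37.1, λ₁ < 0.
The n=1 mode grows fastest (−λₙ is largest for n=1) → dominates.
Asymptotic: φ ~ c₁ sin(πx/0.685) e^{1.342t} (exponential growth at rate −λ₁ ≈ 1.342).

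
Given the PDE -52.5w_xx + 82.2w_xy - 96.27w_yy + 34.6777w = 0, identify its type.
The second-order coefficients are A = -52.5, B = 82.2, C = -96.27. Since B² - 4AC = -13459.86 < 0, this is an elliptic PDE.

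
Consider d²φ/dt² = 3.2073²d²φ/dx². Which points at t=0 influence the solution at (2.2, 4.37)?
Domain of dependence: [-11.815901, 16.215901]. Signals travel at speed 3.2073, so data within |x - 2.2| ≤ 3.2073·4.37 = 14.015901 can reach the point.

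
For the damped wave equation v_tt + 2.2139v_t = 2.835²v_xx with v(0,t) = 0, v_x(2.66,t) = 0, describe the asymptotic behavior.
v → 0. Damping (γ=2.2139) dissipates energy; oscillations decay exponentially.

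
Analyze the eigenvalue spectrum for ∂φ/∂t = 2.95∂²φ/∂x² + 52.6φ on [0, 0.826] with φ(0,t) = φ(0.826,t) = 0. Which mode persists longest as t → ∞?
Eigenvalues: λₙ = 2.95n²π²/0.826² - 52.6.
First three modes:
  n=1: λ₁ = 2.95π²/0.826² - 52.6 ≈ -9.926
  n=2: λ₂ = 11.8π²/0.826² - 52.6 ≈ 118.095
  n=3: λ₃ = 26.55π²/0.826² - 52.6 ≈ 331.465
Since 2.95π²/0.826² ≈ 42.674 < 52.6, λ₁ < 0.
The n=1 mode grows fastest (−λₙ is largest for n=1) → dominates.
Asymptotic: φ ~ c₁ sin(πx/0.826) e^{9.926t} (exponential growth at rate −λ₁ ≈ 9.926).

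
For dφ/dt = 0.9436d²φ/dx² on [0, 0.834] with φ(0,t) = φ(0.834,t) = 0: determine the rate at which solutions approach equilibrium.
Eigenvalues: λₙ = 0.9436n²π²/0.834².
First three modes:
  n=1: λ₁ = 0.9436π²/0.834² ≈ 13.389
  n=2: λ₂ = 3.7744π²/0.834² ≈ 53.557 (4× faster decay)
  n=3: λ₃ = 8.4924π²/0.834² ≈ 120.503 (9× faster decay)
As t → ∞, higher modes decay exponentially faster. The n=1 mode dominates: φ ~ c₁ sin(πx/0.834) e^{-λ₁t}.
Decay rate: λ₁ = 0.9436π²/0.834² ≈ 13.389.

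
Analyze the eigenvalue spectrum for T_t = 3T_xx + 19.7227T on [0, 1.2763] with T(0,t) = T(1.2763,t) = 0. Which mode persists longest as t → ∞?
Eigenvalues: λₙ = 3n²π²/1.2763² - 19.7227.
First three modes:
  n=1: λ₁ = 3π²/1.2763² - 19.7227 ≈ -1.546
  n=2: λ₂ = 12π²/1.2763² - 19.7227 ≈ 52.984
  n=3: λ₃ = 27π²/1.2763² - 19.7227 ≈ 143.868
Since 3π²/1.2763² ≈ 18.177 < 19.7227, λ₁ < 0.
The n=1 mode grows fastest (−λₙ is largest for n=1) → dominates.
Asymptotic: T ~ c₁ sin(πx/1.2763) e^{1.546t} (exponential growth at rate −λ₁ ≈ 1.546).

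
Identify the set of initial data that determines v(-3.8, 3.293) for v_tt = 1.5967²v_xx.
Domain of dependence: [-9.0579331, 1.4579331]. Signals travel at speed 1.5967, so data within |x - -3.8| ≤ 1.5967·3.293 = 5.2579331 can reach the point.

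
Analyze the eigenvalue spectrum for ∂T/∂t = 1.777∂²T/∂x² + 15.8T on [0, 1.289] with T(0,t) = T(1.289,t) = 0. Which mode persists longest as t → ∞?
Eigenvalues: λₙ = 1.777n²π²/1.289² - 15.8.
First three modes:
  n=1: λ₁ = 1.777π²/1.289² - 15.8 ≈ -5.244
  n=2: λ₂ = 7.108π²/1.289² - 15.8 ≈ 26.422
  n=3: λ₃ = 15.993π²/1.289² - 15.8 ≈ 79.2
Since 1.777π²/1.289² ≈ 10.556 < 15.8, λ₁ < 0.
The n=1 mode grows fastest (−λₙ is largest for n=1) → dominates.
Asymptotic: T ~ c₁ sin(πx/1.289) e^{5.244t} (exponential growth at rate −λ₁ ≈ 5.244).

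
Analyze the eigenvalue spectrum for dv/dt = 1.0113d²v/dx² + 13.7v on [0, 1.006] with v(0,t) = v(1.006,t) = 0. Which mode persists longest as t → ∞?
Eigenvalues: λₙ = 1.0113n²π²/1.006² - 13.7.
First three modes:
  n=1: λ₁ = 1.0113π²/1.006² - 13.7 ≈ -3.838
  n=2: λ₂ = 4.0452π²/1.006² - 13.7 ≈ 25.75
  n=3: λ₃ = 9.1017π²/1.006² - 13.7 ≈ 75.062
Since 1.0113π²/1.006² ≈ 9.862 < 13.7, λ₁ < 0.
The n=1 mode grows fastest (−λₙ is largest for n=1) → dominates.
Asymptotic: v ~ c₁ sin(πx/1.006) e^{3.838t} (exponential growth at rate −λ₁ ≈ 3.838).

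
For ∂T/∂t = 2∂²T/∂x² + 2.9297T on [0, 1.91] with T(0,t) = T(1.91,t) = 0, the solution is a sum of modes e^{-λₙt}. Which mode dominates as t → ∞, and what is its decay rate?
Eigenvalues: λₙ = 2n²π²/1.91² - 2.9297.
First three modes:
  n=1: λ₁ = 2π²/1.91² - 2.9297 ≈ 2.481
  n=2: λ₂ = 8π²/1.91² - 2.9297 ≈ 18.714
  n=3: λ₃ = 18π²/1.91² - 2.9297 ≈ 45.768
Since 2π²/1.91² ≈ 5.411 > 2.9297, all λₙ > 0.
The n=1 mode decays slowest → dominates as t → ∞.
Asymptotic: T ~ c₁ sin(πx/1.91) e^{-λ₁t} with decay rate λ₁ ≈ 2.481.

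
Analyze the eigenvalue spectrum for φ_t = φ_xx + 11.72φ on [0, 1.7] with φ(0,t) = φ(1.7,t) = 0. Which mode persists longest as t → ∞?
Eigenvalues: λₙ = n²π²/1.7² - 11.72.
First three modes:
  n=1: λ₁ = π²/1.7² - 11.72 ≈ -8.305
  n=2: λ₂ = 4π²/1.7² - 11.72 ≈ 1.94
  n=3: λ₃ = 9π²/1.7² - 11.72 ≈ 19.016
Since π²/1.7² ≈ 3.415 < 11.72, λ₁ < 0.
The n=1 mode grows fastest (−λₙ is largest for n=1) → dominates.
Asymptotic: φ ~ c₁ sin(πx/1.7) e^{8.305t} (exponential growth at rate −λ₁ ≈ 8.305).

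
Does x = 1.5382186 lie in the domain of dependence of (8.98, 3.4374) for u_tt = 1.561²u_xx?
No. The domain of dependence is [3.6142186, 14.3457814], and 1.5382186 is outside this interval.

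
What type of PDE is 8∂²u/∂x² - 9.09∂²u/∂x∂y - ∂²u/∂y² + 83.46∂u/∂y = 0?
With A = 8, B = -9.09, C = -1, the discriminant is 114.6281. This is a hyperbolic PDE.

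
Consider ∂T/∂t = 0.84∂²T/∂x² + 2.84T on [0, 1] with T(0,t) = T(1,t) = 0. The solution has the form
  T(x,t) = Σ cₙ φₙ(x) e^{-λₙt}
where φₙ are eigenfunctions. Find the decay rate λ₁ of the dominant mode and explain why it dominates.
Eigenvalues: λₙ = 0.84n²π²/1² - 2.84.
First three modes:
  n=1: λ₁ = 0.84π² - 2.84 ≈ 5.45
  n=2: λ₂ = 3.36π² - 2.84 ≈ 30.322
  n=3: λ₃ = 7.56π² - 2.84 ≈ 71.774
Since 0.84π² ≈ 8.29 > 2.84, all λₙ > 0.
The n=1 mode decays slowest → dominates as t → ∞.
Asymptotic: T ~ c₁ sin(πx/1) e^{-λ₁t} with decay rate λ₁ ≈ 5.45.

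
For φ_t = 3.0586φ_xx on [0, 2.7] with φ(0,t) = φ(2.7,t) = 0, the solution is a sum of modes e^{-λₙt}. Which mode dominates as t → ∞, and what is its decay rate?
Eigenvalues: λₙ = 3.0586n²π²/2.7².
First three modes:
  n=1: λ₁ = 3.0586π²/2.7² ≈ 4.141
  n=2: λ₂ = 12.2344π²/2.7² ≈ 16.564 (4× faster decay)
  n=3: λ₃ = 27.5274π²/2.7² ≈ 37.268 (9× faster decay)
As t → ∞, higher modes decay exponentially faster. The n=1 mode dominates: φ ~ c₁ sin(πx/2.7) e^{-λ₁t}.
Decay rate: λ₁ = 3.0586π²/2.7² ≈ 4.141.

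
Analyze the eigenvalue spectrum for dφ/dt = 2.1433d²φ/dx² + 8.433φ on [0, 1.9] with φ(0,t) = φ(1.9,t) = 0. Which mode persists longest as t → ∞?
Eigenvalues: λₙ = 2.1433n²π²/1.9² - 8.433.
First three modes:
  n=1: λ₁ = 2.1433π²/1.9² - 8.433 ≈ -2.573
  n=2: λ₂ = 8.5732π²/1.9² - 8.433 ≈ 15.006
  n=3: λ₃ = 19.2897π²/1.9² - 8.433 ≈ 44.304
Since 2.1433π²/1.9² ≈ 5.86 < 8.433, λ₁ < 0.
The n=1 mode grows fastest (−λₙ is largest for n=1) → dominates.
Asymptotic: φ ~ c₁ sin(πx/1.9) e^{2.573t} (exponential growth at rate −λ₁ ≈ 2.573).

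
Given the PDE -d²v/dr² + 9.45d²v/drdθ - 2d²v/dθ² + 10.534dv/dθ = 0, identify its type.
The second-order coefficients are A = -1, B = 9.45, C = -2. Since B² - 4AC = 81.3025 > 0, this is a hyperbolic PDE.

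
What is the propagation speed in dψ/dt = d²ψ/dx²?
Infinite. The heat equation is parabolic, not hyperbolic, so disturbances propagate instantly.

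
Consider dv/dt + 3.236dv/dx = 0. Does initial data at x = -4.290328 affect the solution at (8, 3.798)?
Yes. The characteristic through (8, 3.798) passes through x = -4.290328.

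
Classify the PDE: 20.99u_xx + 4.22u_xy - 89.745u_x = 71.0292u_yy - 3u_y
Rewriting in standard form: 20.99u_xx + 4.22u_xy - 71.0292u_yy - 89.745u_x + 3u_y = 0. A = 20.99, B = 4.22, C = -71.0292. Discriminant B² - 4AC = 5981.420032. Since 5981.420032 > 0, hyperbolic.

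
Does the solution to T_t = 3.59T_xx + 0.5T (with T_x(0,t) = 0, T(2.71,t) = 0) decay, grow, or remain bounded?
T → 0. Diffusion dominates reaction (r=0.5 < κπ²/(4L²)≈1.21); solution decays.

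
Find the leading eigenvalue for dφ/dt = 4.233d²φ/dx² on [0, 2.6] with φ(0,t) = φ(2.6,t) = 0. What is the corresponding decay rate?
Eigenvalues: λₙ = 4.233n²π²/2.6².
First three modes:
  n=1: λ₁ = 4.233π²/2.6² ≈ 6.18
  n=2: λ₂ = 16.932π²/2.6² ≈ 24.721 (4× faster decay)
  n=3: λ₃ = 38.097π²/2.6² ≈ 55.622 (9× faster decay)
As t → ∞, higher modes decay exponentially faster. The n=1 mode dominates: φ ~ c₁ sin(πx/2.6) e^{-λ₁t}.
Decay rate: λ₁ = 4.233π²/2.6² ≈ 6.18.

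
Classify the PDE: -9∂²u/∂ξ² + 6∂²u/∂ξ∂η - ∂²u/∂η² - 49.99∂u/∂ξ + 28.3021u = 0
A = -9, B = 6, C = -1. Discriminant B² - 4AC = 0. Since 0 = 0, parabolic.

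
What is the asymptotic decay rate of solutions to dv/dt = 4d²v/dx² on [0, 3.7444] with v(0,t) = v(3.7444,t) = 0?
Eigenvalues: λₙ = 4n²π²/3.7444².
First three modes:
  n=1: λ₁ = 4π²/3.7444² ≈ 2.816
  n=2: λ₂ = 16π²/3.7444² ≈ 11.263 (4× faster decay)
  n=3: λ₃ = 36π²/3.7444² ≈ 25.342 (9× faster decay)
As t → ∞, higher modes decay exponentially faster. The n=1 mode dominates: v ~ c₁ sin(πx/3.7444) e^{-λ₁t}.
Decay rate: λ₁ = 4π²/3.7444² ≈ 2.816.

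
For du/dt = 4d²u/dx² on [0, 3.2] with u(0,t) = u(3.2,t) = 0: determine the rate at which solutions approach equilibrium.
Eigenvalues: λₙ = 4n²π²/3.2².
First three modes:
  n=1: λ₁ = 4π²/3.2² ≈ 3.855
  n=2: λ₂ = 16π²/3.2² ≈ 15.421 (4× faster decay)
  n=3: λ₃ = 36π²/3.2² ≈ 34.698 (9× faster decay)
As t → ∞, higher modes decay exponentially faster. The n=1 mode dominates: u ~ c₁ sin(πx/3.2) e^{-λ₁t}.
Decay rate: λ₁ = 4π²/3.2² ≈ 3.855.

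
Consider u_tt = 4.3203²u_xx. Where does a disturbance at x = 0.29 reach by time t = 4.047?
Domain of influence: [-17.1942541, 17.7742541]. Data at x = 0.29 spreads outward at speed 4.3203.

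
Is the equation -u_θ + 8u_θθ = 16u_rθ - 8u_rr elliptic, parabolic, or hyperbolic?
Rewriting in standard form: 8u_rr - 16u_rθ + 8u_θθ - u_θ = 0. Computing B² - 4AC with A = 8, B = -16, C = 8: discriminant = 0 (zero). Answer: parabolic.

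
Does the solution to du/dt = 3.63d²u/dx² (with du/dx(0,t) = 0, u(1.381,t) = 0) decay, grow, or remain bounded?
u → 0. Heat escapes through the Dirichlet boundary.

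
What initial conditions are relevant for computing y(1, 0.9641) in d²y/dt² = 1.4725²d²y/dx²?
Domain of dependence: [-0.41963725, 2.41963725]. Signals travel at speed 1.4725, so data within |x - 1| ≤ 1.4725·0.9641 = 1.41963725 can reach the point.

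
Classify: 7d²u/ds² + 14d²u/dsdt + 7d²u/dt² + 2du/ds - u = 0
Parabolic (discriminant = 0).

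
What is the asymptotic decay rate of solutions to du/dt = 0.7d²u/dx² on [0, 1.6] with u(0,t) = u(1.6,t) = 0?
Eigenvalues: λₙ = 0.7n²π²/1.6².
First three modes:
  n=1: λ₁ = 0.7π²/1.6² ≈ 2.699
  n=2: λ₂ = 2.8π²/1.6² ≈ 10.795 (4× faster decay)
  n=3: λ₃ = 6.3π²/1.6² ≈ 24.288 (9× faster decay)
As t → ∞, higher modes decay exponentially faster. The n=1 mode dominates: u ~ c₁ sin(πx/1.6) e^{-λ₁t}.
Decay rate: λ₁ = 0.7π²/1.6² ≈ 2.699.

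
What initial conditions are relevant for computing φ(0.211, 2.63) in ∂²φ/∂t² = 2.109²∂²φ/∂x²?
Domain of dependence: [-5.33567, 5.75767]. Signals travel at speed 2.109, so data within |x - 0.211| ≤ 2.109·2.63 = 5.54667 can reach the point.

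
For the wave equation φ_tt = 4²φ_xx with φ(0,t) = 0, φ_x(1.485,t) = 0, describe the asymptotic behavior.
φ oscillates (no decay). Energy is conserved; the solution oscillates indefinitely as standing waves.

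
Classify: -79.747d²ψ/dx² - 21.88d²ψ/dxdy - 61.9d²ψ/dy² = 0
Elliptic (discriminant = -19266.6228).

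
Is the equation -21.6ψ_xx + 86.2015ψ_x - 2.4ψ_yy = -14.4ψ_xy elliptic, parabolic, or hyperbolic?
Rewriting in standard form: -21.6ψ_xx + 14.4ψ_xy - 2.4ψ_yy + 86.2015ψ_x = 0. Computing B² - 4AC with A = -21.6, B = 14.4, C = -2.4: discriminant = 0 (zero). Answer: parabolic.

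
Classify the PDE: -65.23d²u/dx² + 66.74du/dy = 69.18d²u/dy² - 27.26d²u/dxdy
Rewriting in standard form: -65.23d²u/dx² + 27.26d²u/dxdy - 69.18d²u/dy² + 66.74du/dy = 0. A = -65.23, B = 27.26, C = -69.18. Discriminant B² - 4AC = -17307.338. Since -17307.338 < 0, elliptic.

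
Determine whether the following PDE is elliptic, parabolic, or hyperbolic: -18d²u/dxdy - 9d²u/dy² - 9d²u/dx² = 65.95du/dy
Rewriting in standard form: -9d²u/dx² - 18d²u/dxdy - 9d²u/dy² - 65.95du/dy = 0. Coefficients: A = -9, B = -18, C = -9. B² - 4AC = 0, which is zero, so the equation is parabolic.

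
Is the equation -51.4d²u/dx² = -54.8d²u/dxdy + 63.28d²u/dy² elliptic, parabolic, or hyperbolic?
Rewriting in standard form: -51.4d²u/dx² + 54.8d²u/dxdy - 63.28d²u/dy² = 0. Computing B² - 4AC with A = -51.4, B = 54.8, C = -63.28: discriminant = -10007.328 (negative). Answer: elliptic.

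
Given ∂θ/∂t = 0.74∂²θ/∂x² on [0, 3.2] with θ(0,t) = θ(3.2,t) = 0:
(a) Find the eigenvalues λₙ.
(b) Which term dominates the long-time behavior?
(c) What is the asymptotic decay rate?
Eigenvalues: λₙ = 0.74n²π²/3.2².
First three modes:
  n=1: λ₁ = 0.74π²/3.2² ≈ 0.713
  n=2: λ₂ = 2.96π²/3.2² ≈ 2.853 (4× faster decay)
  n=3: λ₃ = 6.66π²/3.2² ≈ 6.419 (9× faster decay)
As t → ∞, higher modes decay exponentially faster. The n=1 mode dominates: θ ~ c₁ sin(πx/3.2) e^{-λ₁t}.
Decay rate: λ₁ = 0.74π²/3.2² ≈ 0.713.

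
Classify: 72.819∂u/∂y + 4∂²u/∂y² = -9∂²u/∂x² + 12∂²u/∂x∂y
Rewriting in standard form: 9∂²u/∂x² - 12∂²u/∂x∂y + 4∂²u/∂y² + 72.819∂u/∂y = 0. Parabolic (discriminant = 0).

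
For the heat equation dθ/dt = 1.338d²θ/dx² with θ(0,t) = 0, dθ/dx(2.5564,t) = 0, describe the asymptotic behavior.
θ → 0. Heat escapes through the Dirichlet boundary.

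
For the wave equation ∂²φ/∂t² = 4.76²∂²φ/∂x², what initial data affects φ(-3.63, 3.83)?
Domain of dependence: [-21.8608, 14.6008]. Signals travel at speed 4.76, so data within |x - -3.63| ≤ 4.76·3.83 = 18.2308 can reach the point.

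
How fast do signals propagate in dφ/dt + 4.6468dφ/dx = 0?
Speed = 4.6468. Information travels along x - 4.6468t = const (rightward).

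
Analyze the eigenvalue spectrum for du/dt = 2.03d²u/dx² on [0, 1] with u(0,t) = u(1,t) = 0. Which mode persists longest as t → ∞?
Eigenvalues: λₙ = 2.03n²π².
First three modes:
  n=1: λ₁ = 2.03π² ≈ 20.035
  n=2: λ₂ = 8.12π² ≈ 80.141 (4× faster decay)
  n=3: λ₃ = 18.27π² ≈ 180.318 (9× faster decay)
As t → ∞, higher modes decay exponentially faster. The n=1 mode dominates: u ~ c₁ sin(πx) e^{-λ₁t}.
Decay rate: λ₁ = 2.03π² ≈ 20.035.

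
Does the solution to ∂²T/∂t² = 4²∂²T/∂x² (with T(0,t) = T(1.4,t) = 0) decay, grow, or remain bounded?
T oscillates (no decay). Energy is conserved; the solution oscillates indefinitely as standing waves.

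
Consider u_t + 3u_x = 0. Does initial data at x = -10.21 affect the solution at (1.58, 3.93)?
Yes. The characteristic through (1.58, 3.93) passes through x = -10.21.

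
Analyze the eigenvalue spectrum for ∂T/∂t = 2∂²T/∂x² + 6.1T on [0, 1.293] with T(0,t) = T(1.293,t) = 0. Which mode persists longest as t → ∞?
Eigenvalues: λₙ = 2n²π²/1.293² - 6.1.
First three modes:
  n=1: λ₁ = 2π²/1.293² - 6.1 ≈ 5.707
  n=2: λ₂ = 8π²/1.293² - 6.1 ≈ 41.127
  n=3: λ₃ = 18π²/1.293² - 6.1 ≈ 100.161
Since 2π²/1.293² ≈ 11.807 > 6.1, all λₙ > 0.
The n=1 mode decays slowest → dominates as t → ∞.
Asymptotic: T ~ c₁ sin(πx/1.293) e^{-λ₁t} with decay rate λ₁ ≈ 5.707.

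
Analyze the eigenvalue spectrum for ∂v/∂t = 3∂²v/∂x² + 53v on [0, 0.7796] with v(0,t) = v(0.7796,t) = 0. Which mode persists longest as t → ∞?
Eigenvalues: λₙ = 3n²π²/0.7796² - 53.
First three modes:
  n=1: λ₁ = 3π²/0.7796² - 53 ≈ -4.283
  n=2: λ₂ = 12π²/0.7796² - 53 ≈ 141.867
  n=3: λ₃ = 27π²/0.7796² - 53 ≈ 385.45
Since 3π²/0.7796² ≈ 48.717 < 53, λ₁ < 0.
The n=1 mode grows fastest (−λₙ is largest for n=1) → dominates.
Asymptotic: v ~ c₁ sin(πx/0.7796) e^{4.283t} (exponential growth at rate −λ₁ ≈ 4.283).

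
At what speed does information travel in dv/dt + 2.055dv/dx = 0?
Speed = 2.055. Information travels along x - 2.055t = const (rightward).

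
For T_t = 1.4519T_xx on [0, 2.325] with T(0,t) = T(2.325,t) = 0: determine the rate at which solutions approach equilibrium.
Eigenvalues: λₙ = 1.4519n²π²/2.325².
First three modes:
  n=1: λ₁ = 1.4519π²/2.325² ≈ 2.651
  n=2: λ₂ = 5.8076π²/2.325² ≈ 10.604 (4× faster decay)
  n=3: λ₃ = 13.0671π²/2.325² ≈ 23.858 (9× faster decay)
As t → ∞, higher modes decay exponentially faster. The n=1 mode dominates: T ~ c₁ sin(πx/2.325) e^{-λ₁t}.
Decay rate: λ₁ = 1.4519π²/2.325² ≈ 2.651.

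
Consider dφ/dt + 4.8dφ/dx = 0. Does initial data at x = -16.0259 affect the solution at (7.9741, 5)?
Yes. The characteristic through (7.9741, 5) passes through x = -16.0259.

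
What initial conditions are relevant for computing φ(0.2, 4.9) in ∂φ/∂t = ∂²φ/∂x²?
The entire real line. The heat equation has infinite propagation speed: any initial disturbance instantly affects all points (though exponentially small far away).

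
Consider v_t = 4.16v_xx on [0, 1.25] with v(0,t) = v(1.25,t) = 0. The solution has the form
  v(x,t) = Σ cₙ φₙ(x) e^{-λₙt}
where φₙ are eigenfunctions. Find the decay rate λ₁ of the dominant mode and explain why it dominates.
Eigenvalues: λₙ = 4.16n²π²/1.25².
First three modes:
  n=1: λ₁ = 4.16π²/1.25² ≈ 26.277
  n=2: λ₂ = 16.64π²/1.25² ≈ 105.107 (4× faster decay)
  n=3: λ₃ = 37.44π²/1.25² ≈ 236.492 (9× faster decay)
As t → ∞, higher modes decay exponentially faster. The n=1 mode dominates: v ~ c₁ sin(πx/1.25) e^{-λ₁t}.
Decay rate: λ₁ = 4.16π²/1.25² ≈ 26.277.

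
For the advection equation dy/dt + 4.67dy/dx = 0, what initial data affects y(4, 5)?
A single point: x = -19.35. The characteristic through (4, 5) is x - 4.67t = const, so x = 4 - 4.67·5 = -19.35.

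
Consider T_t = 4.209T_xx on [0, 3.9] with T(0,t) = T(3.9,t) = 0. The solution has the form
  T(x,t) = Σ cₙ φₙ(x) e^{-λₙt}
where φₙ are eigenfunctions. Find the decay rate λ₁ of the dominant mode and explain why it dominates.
Eigenvalues: λₙ = 4.209n²π²/3.9².
First three modes:
  n=1: λ₁ = 4.209π²/3.9² ≈ 2.731
  n=2: λ₂ = 16.836π²/3.9² ≈ 10.925 (4× faster decay)
  n=3: λ₃ = 37.881π²/3.9² ≈ 24.581 (9× faster decay)
As t → ∞, higher modes decay exponentially faster. The n=1 mode dominates: T ~ c₁ sin(πx/3.9) e^{-λ₁t}.
Decay rate: λ₁ = 4.209π²/3.9² ≈ 2.731.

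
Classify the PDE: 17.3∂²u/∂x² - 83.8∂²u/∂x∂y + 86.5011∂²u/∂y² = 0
A = 17.3, B = -83.8, C = 86.5011. Discriminant B² - 4AC = 1036.56388. Since 1036.56388 > 0, hyperbolic.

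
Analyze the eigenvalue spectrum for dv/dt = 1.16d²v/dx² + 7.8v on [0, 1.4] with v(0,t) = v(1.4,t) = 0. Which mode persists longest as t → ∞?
Eigenvalues: λₙ = 1.16n²π²/1.4² - 7.8.
First three modes:
  n=1: λ₁ = 1.16π²/1.4² - 7.8 ≈ -1.959
  n=2: λ₂ = 4.64π²/1.4² - 7.8 ≈ 15.565
  n=3: λ₃ = 10.44π²/1.4² - 7.8 ≈ 44.771
Since 1.16π²/1.4² ≈ 5.841 < 7.8, λ₁ < 0.
The n=1 mode grows fastest (−λₙ is largest for n=1) → dominates.
Asymptotic: v ~ c₁ sin(πx/1.4) e^{1.959t} (exponential growth at rate −λ₁ ≈ 1.959).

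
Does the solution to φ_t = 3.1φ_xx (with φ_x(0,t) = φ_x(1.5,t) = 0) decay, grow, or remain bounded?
φ → constant (steady state). Heat is conserved (no flux at boundaries); solution approaches the spatial average.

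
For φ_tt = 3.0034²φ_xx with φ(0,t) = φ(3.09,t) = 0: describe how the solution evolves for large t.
φ oscillates (no decay). Energy is conserved; the solution oscillates indefinitely as standing waves.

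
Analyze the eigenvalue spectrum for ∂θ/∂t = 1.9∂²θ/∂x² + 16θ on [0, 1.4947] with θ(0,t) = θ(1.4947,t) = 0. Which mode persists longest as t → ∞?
Eigenvalues: λₙ = 1.9n²π²/1.4947² - 16.
First three modes:
  n=1: λ₁ = 1.9π²/1.4947² - 16 ≈ -7.606
  n=2: λ₂ = 7.6π²/1.4947² - 16 ≈ 17.574
  n=3: λ₃ = 17.1π²/1.4947² - 16 ≈ 59.542
Since 1.9π²/1.4947² ≈ 8.394 < 16, λ₁ < 0.
The n=1 mode grows fastest (−λₙ is largest for n=1) → dominates.
Asymptotic: θ ~ c₁ sin(πx/1.4947) e^{7.606t} (exponential growth at rate −λ₁ ≈ 7.606).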